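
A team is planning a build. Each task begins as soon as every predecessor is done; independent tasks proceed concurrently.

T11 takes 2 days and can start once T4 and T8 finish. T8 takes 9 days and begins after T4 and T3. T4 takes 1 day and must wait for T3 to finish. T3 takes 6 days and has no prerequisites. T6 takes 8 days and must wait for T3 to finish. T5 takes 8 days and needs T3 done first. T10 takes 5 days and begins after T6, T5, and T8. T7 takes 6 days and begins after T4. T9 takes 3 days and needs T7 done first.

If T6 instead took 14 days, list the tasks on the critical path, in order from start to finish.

As given, the longest chain is T3→T4→T8→T10 = 6+1+9+5 = 21, so the finish is 21 days.
T6 has 2 days of float (longest path through it is 19).
New critical path: T3→T6→T10 = 6+14+5 = 25 ⇒ 25 days.

T3, T6, T10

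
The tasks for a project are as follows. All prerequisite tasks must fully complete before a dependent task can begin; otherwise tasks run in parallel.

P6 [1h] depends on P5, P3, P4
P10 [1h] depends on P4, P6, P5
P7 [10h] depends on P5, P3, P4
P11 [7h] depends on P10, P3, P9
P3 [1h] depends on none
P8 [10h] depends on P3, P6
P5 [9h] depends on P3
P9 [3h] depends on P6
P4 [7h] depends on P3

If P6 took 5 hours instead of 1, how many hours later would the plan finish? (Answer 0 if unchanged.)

Critical path before the change: P3→P5→P6→P8 = 1+9+1+10 = 21 giving 21 hours.
P6 lies on that path, so at 5 hours the path becomes 25 hours.
The critical path is still P3→P5→P6→P8; finish is now 25 hours.
Change in finish: 25 − 21 = +4 hours.

4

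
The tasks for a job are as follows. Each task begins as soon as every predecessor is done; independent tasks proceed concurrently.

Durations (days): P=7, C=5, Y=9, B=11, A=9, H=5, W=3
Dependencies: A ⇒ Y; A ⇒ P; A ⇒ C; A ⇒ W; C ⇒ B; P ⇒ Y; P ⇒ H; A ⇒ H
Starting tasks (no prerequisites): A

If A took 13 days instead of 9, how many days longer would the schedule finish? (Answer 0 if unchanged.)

Actual critical path: A→P→Y = 9+7+9 = 25 ⇒ 25 days.
Since A is critical, the +4 change carries straight to that chain (now 29 days).
No other chain overtakes it, so the finish is 29 days.
Change in finish: 29 − 25 = +4 days.

4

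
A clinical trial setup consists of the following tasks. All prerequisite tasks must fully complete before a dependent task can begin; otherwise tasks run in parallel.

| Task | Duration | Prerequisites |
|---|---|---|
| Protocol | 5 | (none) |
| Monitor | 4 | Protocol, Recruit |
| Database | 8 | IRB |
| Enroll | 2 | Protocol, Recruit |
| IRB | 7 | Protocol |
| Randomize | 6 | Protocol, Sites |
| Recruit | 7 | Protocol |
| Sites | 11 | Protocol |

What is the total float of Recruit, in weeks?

6

The longest chain is Protocol→Sites→Randomize = 5+11+6 = 22; overall finish 22 weeks.
The longest chain containing Recruit totals 16 weeks.
Float = 22 − 16 = 6.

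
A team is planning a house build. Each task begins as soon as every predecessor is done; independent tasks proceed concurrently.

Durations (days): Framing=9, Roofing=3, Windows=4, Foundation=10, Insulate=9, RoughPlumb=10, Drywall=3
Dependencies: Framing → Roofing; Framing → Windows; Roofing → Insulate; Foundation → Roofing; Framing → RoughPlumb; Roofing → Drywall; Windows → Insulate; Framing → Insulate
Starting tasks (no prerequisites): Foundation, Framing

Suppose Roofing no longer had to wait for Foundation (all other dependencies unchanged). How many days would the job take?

22

Original critical path: Foundation→Roofing→Insulate = 10+3+9 = 22 ⇒ 22 days.
Without Foundation→Roofing, Roofing's earliest start moves from 10 to 9.
New critical path: Framing→Windows→Insulate = 9+4+9 = 22 ⇒ 22 days.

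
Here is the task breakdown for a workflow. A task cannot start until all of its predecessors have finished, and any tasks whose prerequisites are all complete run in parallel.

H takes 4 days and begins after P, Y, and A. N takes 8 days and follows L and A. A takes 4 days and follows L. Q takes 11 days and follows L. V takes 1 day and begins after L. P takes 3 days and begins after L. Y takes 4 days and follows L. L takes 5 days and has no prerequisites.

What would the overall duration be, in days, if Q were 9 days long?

17

The binding path is L→A→N = 5+4+8 = 17; finish at 17 days.
Q has 1 day of float (longest path through it is 16).
No other chain overtakes it, so the finish is 17 days.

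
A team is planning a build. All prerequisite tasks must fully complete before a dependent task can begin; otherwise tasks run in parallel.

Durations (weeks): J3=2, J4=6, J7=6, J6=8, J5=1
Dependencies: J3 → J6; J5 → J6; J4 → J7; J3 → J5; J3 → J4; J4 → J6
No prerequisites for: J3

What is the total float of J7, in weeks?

2

J3→J4→J6 = 2+6+8 = 16 sets the makespan at 16 weeks.
Longest path through J7: 14 weeks (earliest finish 14, latest finish 16).
So J7 can slip 16 − 14 = 2 weeks.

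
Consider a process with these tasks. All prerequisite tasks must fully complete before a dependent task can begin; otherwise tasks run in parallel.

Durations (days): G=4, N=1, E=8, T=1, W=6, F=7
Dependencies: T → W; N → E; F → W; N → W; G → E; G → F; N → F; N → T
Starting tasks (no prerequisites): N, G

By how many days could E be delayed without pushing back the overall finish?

5

The longest chain is G→F→W = 4+7+6 = 17; overall finish 17 days.
The longest chain containing E totals 12 days.
Float = 17 − 12 = 5.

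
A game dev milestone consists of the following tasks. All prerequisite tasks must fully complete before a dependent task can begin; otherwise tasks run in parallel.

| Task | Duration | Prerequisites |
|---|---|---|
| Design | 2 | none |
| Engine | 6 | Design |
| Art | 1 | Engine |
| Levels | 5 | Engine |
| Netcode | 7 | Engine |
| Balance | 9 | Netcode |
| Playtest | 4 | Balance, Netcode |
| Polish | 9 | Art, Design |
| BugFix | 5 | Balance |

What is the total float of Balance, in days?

0

Critical path: Design→Engine→Netcode→Balance→BugFix = 2+6+7+9+5 = 29, so the finish is 29 days.
The longest chain containing Balance totals 29 days.
So Balance can slip 24 − 24 = 0 days.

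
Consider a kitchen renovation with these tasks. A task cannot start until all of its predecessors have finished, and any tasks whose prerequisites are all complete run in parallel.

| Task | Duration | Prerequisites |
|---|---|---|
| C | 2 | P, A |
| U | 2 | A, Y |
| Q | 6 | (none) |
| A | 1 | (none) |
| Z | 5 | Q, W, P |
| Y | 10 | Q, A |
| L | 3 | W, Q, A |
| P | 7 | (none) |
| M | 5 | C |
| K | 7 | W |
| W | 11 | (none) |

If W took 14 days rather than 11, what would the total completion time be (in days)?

Critical path before the change: W→K = 11+7 = 18 giving 18 days.
Since W is critical, the +3 change carries straight to that chain (now 21 days).
The critical path is still W→K; finish is now 21 days.

21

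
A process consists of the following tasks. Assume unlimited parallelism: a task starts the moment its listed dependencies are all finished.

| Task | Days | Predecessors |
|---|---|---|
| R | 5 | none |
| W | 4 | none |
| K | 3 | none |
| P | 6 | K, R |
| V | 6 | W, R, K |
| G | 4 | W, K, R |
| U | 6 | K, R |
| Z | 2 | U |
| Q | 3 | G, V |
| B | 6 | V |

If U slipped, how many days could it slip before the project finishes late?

4

The longest chain is R→V→B = 5+6+6 = 17; overall finish 17 days.
U finishes as early as 11 and must finish by 15.
So U can slip 15 − 11 = 4 days.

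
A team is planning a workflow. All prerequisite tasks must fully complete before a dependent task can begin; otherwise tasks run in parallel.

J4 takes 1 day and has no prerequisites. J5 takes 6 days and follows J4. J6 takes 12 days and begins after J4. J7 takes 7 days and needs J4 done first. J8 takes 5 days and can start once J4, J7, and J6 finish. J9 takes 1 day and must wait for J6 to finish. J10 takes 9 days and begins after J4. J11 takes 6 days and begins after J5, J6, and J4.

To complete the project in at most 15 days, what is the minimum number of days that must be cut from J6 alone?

Current finish: 19 days; target: 15.
J6 is on every critical path, so each day cut from J6 cuts the finish by one (this holds down to a finish of 13).
Need 19 − 15 = 4 days off J6 → J6 becomes 8 days, finish becomes 15.

4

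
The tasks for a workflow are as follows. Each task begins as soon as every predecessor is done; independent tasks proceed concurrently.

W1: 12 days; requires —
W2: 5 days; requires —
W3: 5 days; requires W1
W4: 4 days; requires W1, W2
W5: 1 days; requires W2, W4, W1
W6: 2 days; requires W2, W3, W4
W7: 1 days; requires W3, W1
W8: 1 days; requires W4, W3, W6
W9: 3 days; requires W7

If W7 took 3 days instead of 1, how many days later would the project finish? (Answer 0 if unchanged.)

Baseline: W1→W3→W7→W9 = 12+5+1+3 = 21 → 21 days.
Since W7 is critical, the +2 change carries straight to that chain (now 23 days).
The critical path is still W1→W3→W7→W9; finish is now 23 days.
Change in finish: 23 − 21 = +2 days.

2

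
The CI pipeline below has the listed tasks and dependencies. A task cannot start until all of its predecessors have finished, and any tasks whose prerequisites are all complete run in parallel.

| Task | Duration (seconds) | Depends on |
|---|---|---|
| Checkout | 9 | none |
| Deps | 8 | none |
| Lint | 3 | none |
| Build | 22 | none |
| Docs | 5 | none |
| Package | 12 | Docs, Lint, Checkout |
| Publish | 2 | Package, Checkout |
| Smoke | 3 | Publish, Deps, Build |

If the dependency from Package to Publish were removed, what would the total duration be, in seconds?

25

With the dependency in place, Checkout→Package→Publish→Smoke = 9+12+2+3 = 26 sets the finish at 26 seconds.
Without Package→Publish, Publish's earliest start moves from 21 to 9.
New critical path: Build→Smoke = 22+3 = 25 ⇒ 25 seconds.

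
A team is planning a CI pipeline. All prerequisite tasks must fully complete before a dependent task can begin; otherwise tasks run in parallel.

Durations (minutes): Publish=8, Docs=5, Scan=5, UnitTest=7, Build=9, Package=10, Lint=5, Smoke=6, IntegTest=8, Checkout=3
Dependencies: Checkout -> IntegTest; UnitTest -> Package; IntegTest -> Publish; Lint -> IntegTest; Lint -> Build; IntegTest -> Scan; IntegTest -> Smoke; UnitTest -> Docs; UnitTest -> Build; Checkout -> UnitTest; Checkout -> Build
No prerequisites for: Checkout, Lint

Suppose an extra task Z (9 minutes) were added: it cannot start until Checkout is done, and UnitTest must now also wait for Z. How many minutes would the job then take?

Originally the job takes 21 minutes.
With Z inserted, UnitTest now waits for max(Checkout, Z).
New critical path: Checkout→Z→UnitTest→Package = 3+9+7+10 = 29 ⇒ 29 minutes.

29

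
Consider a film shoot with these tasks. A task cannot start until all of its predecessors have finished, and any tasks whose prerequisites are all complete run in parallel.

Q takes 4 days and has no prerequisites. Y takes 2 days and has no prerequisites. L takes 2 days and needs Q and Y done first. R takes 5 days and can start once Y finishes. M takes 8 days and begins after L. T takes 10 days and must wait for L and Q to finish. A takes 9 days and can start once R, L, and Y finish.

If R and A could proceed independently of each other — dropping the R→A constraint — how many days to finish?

16

Original critical path: Q→L→T = 4+2+10 = 16 ⇒ 16 days.
Without R→A, A's earliest start moves from 7 to 6.
New critical path: Q→L→T = 4+2+10 = 16 ⇒ 16 days.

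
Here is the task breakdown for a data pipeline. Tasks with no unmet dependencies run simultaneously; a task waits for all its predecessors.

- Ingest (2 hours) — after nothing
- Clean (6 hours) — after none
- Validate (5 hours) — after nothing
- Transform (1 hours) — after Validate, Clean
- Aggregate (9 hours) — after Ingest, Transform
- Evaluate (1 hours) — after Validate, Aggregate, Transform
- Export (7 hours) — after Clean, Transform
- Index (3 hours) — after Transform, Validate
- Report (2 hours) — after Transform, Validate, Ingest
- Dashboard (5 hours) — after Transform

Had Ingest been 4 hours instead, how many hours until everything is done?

Actual critical path: Clean→Transform→Aggregate→Evaluate = 6+1+9+1 = 17 ⇒ 17 hours.
The longest path through Ingest is only 12 hours, so Ingest has float 5.
The critical path is still Clean→Transform→Aggregate→Evaluate; finish is now 17 hours.

17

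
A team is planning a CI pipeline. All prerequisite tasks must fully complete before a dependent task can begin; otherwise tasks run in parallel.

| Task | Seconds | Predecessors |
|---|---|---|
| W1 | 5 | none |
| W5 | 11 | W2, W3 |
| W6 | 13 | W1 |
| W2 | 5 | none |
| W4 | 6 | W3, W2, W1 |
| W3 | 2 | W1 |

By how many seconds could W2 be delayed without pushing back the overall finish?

The longest chain is W1→W3→W5 = 5+2+11 = 18; overall finish 18 seconds.
W2 finishes as early as 5 and must finish by 7.
Float = 18 − 16 = 2.

2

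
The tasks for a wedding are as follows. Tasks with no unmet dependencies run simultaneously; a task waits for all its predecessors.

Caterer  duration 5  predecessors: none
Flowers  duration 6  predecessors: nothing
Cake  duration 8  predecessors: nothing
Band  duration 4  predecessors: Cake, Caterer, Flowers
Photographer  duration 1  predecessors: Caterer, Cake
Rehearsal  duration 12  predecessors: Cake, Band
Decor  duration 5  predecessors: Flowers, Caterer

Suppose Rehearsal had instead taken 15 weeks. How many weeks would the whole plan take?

Critical path before the change: Cake→Band→Rehearsal = 8+4+12 = 24 giving 24 weeks.
Rehearsal is on the critical path; changing it to 15 makes that path 27 weeks.
That remains the longest chain; total 27 weeks.

27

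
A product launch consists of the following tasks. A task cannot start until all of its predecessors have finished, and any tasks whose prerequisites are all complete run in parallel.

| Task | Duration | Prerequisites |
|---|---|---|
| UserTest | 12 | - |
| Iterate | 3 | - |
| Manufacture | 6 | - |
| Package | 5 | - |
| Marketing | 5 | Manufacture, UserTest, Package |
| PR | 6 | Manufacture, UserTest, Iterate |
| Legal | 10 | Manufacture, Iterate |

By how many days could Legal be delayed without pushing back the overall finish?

2

Critical path: UserTest→PR = 12+6 = 18, so the finish is 18 days.
Legal finishes as early as 16 and must finish by 18.
Float = 18 − 16 = 2.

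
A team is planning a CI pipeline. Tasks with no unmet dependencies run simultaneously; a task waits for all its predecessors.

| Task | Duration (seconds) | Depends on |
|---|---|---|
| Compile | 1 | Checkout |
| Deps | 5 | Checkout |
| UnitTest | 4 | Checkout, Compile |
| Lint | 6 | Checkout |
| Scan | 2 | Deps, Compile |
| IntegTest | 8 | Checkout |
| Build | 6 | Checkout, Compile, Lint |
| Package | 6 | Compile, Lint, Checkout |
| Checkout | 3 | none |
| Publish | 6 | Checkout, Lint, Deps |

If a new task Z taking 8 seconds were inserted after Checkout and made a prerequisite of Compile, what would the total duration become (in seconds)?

Originally the project takes 15 seconds.
With Z inserted, Compile now waits for max(Checkout, Z).
New critical path: Checkout→Z→Compile→Build = 3+8+1+6 = 18 ⇒ 18 seconds.

18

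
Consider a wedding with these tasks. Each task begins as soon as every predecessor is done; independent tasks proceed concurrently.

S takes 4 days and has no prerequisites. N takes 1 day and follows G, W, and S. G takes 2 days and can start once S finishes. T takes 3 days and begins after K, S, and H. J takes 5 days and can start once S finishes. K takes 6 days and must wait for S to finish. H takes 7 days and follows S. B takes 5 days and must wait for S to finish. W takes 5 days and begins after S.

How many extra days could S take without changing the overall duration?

S→H→T = 4+7+3 = 14 sets the makespan at 14 days.
S finishes as early as 4 and must finish by 4.
Slack of S = 0 − 0 = 0 days.

0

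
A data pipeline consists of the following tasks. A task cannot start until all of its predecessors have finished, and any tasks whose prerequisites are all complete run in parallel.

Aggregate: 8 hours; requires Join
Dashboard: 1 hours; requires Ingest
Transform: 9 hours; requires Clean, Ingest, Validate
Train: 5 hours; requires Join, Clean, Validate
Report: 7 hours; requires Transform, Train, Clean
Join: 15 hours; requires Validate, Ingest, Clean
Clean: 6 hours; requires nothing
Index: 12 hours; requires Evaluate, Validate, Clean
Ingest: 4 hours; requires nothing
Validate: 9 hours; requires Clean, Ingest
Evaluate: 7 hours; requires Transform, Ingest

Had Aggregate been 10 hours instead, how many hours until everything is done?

43

Actual critical path: Clean→Validate→Transform→Evaluate→Index = 6+9+9+7+12 = 43 ⇒ 43 hours.
Aggregate is off the critical path — its longest chain is 38 hours, giving 5 of slack.
That remains the longest chain; total 43 hours.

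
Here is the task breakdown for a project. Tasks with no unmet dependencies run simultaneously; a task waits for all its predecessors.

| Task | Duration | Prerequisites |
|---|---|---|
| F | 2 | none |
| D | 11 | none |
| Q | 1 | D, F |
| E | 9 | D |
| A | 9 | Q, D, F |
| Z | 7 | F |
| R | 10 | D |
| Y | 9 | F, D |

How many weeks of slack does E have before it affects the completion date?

1

The longest chain is D→Q→A = 11+1+9 = 21; overall finish 21 weeks.
The longest chain containing E totals 20 weeks.
So E can slip 21 − 20 = 1 week.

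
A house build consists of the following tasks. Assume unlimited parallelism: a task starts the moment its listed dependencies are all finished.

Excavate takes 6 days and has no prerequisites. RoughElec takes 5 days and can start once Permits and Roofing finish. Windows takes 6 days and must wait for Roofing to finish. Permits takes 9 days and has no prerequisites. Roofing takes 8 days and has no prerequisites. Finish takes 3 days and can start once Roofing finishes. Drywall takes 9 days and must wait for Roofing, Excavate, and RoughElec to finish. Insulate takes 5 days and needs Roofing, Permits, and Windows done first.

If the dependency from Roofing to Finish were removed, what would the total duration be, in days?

23

With the dependency in place, Permits→RoughElec→Drywall = 9+5+9 = 23 sets the finish at 23 days.
Without Roofing→Finish, Finish's earliest start moves from 8 to 0.
New critical path: Permits→RoughElec→Drywall = 9+5+9 = 23 ⇒ 23 days.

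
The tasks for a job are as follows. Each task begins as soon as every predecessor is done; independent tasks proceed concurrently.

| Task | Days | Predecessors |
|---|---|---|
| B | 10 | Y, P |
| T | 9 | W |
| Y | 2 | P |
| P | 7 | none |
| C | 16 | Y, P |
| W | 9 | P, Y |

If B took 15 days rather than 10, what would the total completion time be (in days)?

27

Actual critical path: P→Y→W→T = 7+2+9+9 = 27 ⇒ 27 days.
B has 8 days of float (longest path through it is 19).
That remains the longest chain; total 27 days.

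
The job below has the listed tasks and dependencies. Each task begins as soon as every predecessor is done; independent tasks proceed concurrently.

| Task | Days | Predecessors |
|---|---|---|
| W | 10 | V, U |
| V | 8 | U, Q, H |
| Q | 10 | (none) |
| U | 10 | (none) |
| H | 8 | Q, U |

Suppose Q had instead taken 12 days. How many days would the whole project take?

The binding path is Q→H→V→W = 10+8+8+10 = 36; finish at 36 days.
Since Q is critical, the +2 change carries straight to that chain (now 38 days).
The critical path is still Q→H→V→W; finish is now 38 days.

38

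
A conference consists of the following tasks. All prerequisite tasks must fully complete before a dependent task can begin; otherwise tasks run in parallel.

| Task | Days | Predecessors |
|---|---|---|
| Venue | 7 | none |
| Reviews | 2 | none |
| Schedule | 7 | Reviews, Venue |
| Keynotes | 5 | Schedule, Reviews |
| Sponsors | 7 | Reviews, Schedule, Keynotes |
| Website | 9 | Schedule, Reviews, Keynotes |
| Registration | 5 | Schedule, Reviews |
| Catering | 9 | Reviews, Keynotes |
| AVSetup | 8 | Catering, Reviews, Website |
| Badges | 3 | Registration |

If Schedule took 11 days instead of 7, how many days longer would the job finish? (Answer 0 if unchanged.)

The binding path is Venue→Schedule→Keynotes→Website→AVSetup = 7+7+5+9+8 = 36; finish at 36 days.
Schedule lies on that path, so at 11 days the path becomes 40 days.
That remains the longest chain; total 40 days.
Change in finish: 40 − 36 = +4 days.

4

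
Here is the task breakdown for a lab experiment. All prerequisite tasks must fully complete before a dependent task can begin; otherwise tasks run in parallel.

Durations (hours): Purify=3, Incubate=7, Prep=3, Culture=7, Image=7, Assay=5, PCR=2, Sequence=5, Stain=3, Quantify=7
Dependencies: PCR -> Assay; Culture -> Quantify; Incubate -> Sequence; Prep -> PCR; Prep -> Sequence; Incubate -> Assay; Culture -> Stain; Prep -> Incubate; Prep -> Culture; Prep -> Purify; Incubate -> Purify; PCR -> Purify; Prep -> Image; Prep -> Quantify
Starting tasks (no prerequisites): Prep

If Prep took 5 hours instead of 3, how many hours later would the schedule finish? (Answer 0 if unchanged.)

Critical path before the change: Prep→Culture→Quantify = 3+7+7 = 17 giving 17 hours.
Since Prep is critical, the +2 change carries straight to that chain (now 19 hours).
The critical path is still Prep→Culture→Quantify; finish is now 19 hours.
Change in finish: 19 − 17 = +2 hours.

2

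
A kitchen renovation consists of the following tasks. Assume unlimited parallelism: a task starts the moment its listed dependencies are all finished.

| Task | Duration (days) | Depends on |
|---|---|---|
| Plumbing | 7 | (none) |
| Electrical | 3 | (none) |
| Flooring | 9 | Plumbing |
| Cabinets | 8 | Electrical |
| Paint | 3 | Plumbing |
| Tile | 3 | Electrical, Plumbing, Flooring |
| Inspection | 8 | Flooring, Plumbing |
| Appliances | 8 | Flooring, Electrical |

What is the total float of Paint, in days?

Critical path: Plumbing→Flooring→Inspection = 7+9+8 = 24, so the finish is 24 days.
Paint finishes as early as 10 and must finish by 24.
Slack of Paint = 21 − 7 = 14 days.

14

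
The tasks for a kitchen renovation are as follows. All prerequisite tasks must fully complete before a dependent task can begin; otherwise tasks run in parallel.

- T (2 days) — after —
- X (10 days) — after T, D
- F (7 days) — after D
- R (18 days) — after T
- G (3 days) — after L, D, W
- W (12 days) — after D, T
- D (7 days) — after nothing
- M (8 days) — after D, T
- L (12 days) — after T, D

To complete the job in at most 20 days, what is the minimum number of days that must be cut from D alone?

Current finish: 22 days; target: 20.
D is on every critical path, so each day cut from D cuts the finish by one (this holds down to a finish of 20).
Need 22 − 20 = 2 days off D → D becomes 5 days, finish becomes 20.

2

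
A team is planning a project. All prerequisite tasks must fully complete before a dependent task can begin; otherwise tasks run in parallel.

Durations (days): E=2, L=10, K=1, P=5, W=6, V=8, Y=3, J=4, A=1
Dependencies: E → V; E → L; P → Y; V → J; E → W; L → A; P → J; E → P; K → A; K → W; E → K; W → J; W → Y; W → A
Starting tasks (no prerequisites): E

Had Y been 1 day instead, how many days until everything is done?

Actual critical path: E→V→J = 2+8+4 = 14 ⇒ 14 days.
The longest path through Y is only 12 days, so Y has float 2.
No other chain overtakes it, so the finish is 14 days.

14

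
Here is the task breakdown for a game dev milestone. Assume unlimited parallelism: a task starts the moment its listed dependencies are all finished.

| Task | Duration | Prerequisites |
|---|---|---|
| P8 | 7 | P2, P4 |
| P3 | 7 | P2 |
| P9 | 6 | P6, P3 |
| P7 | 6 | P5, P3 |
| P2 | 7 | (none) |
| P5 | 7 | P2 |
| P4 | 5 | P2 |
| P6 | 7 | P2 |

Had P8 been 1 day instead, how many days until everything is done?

20

Actual critical path: P2→P3→P7 = 7+7+6 = 20 ⇒ 20 days.
P8 is off the critical path — its longest chain is 19 days, giving 1 of slack.
No other chain overtakes it, so the finish is 20 days.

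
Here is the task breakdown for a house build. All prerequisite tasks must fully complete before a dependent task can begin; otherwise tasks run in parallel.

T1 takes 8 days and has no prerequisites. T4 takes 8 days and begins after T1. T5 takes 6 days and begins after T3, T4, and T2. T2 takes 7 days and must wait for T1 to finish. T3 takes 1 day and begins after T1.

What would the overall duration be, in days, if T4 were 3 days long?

21

As given, the longest chain is T1→T4→T5 = 8+8+6 = 22, so the finish is 22 days.
T4 is on the critical path; changing it to 3 makes that path 17 days.
The binding chain switches to T1→T2→T5 = 8+7+6 = 21; finish 21 days.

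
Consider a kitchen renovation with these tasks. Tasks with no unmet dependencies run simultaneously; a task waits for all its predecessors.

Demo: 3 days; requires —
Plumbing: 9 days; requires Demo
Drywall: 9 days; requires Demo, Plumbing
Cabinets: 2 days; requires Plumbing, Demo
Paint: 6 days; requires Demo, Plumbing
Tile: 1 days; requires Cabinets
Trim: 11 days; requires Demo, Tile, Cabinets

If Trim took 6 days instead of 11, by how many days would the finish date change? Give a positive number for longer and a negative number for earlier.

-5

The binding path is Demo→Plumbing→Cabinets→Tile→Trim = 3+9+2+1+11 = 26; finish at 26 days.
Trim lies on that path, so at 6 days the path becomes 21 days.
Now Demo→Plumbing→Drywall = 3+9+9 = 21 is longest, so the finish becomes 21 days.
Change in finish: 21 − 26 = -5 days.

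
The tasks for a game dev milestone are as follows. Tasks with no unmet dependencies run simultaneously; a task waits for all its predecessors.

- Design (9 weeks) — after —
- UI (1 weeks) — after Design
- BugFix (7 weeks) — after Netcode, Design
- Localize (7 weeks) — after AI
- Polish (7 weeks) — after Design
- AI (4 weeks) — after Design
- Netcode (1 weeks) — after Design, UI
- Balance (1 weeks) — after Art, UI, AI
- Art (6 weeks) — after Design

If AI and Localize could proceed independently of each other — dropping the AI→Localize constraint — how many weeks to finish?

18

With the dependency in place, Design→AI→Localize = 9+4+7 = 20 sets the finish at 20 weeks.
Without AI→Localize, Localize's earliest start moves from 13 to 0.
New critical path: Design→UI→Netcode→BugFix = 9+1+1+7 = 18 ⇒ 18 weeks.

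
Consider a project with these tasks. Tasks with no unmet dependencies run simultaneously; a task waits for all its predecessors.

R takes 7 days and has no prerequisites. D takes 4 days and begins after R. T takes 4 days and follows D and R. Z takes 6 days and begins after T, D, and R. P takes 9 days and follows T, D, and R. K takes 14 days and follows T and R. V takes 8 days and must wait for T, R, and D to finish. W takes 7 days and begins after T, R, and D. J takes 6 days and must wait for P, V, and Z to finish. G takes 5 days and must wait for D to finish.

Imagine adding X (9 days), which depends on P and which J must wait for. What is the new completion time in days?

39

Originally the schedule takes 30 days.
With X inserted, J now waits for max(P, V, Z, X).
New critical path: R→D→T→P→X→J = 7+4+4+9+9+6 = 39 ⇒ 39 days.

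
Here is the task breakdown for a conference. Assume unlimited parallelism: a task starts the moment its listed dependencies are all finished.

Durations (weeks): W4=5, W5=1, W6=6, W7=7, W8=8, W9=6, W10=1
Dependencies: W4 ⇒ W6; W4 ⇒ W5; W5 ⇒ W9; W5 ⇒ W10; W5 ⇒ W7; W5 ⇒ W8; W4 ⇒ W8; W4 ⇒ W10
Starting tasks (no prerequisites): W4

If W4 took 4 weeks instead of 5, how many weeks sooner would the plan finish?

1

Baseline: W4→W5→W8 = 5+1+8 = 14 → 14 weeks.
W4 lies on that path, so at 4 weeks the path becomes 13 weeks.
No other chain overtakes it, so the finish is 13 weeks.
Change in finish: 13 − 14 = -1 weeks.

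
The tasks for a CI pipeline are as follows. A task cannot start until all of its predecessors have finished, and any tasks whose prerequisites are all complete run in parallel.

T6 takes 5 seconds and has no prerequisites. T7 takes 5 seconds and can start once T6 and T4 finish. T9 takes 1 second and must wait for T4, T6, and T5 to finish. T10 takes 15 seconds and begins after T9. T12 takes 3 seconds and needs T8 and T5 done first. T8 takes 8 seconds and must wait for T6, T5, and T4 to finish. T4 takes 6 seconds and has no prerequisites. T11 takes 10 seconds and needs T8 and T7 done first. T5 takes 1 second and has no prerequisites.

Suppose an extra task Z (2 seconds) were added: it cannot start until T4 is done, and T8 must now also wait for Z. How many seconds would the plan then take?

Originally the plan takes 24 seconds.
With Z inserted, T8 now waits for max(T6, T5, T4, Z).
New critical path: T4→Z→T8→T11 = 6+2+8+10 = 26 ⇒ 26 seconds.

26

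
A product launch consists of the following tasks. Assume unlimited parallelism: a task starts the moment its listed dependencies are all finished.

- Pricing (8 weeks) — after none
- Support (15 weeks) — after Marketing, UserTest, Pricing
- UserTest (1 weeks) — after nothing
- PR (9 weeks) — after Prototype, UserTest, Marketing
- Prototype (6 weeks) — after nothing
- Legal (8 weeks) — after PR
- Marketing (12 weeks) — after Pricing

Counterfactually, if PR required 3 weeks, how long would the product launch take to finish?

As given, the longest chain is Pricing→Marketing→PR→Legal = 8+12+9+8 = 37, so the finish is 37 weeks.
PR lies on that path, so at 3 weeks the path becomes 31 weeks.
Now Pricing→Marketing→Support = 8+12+15 = 35 is longest, so the finish becomes 35 weeks.

35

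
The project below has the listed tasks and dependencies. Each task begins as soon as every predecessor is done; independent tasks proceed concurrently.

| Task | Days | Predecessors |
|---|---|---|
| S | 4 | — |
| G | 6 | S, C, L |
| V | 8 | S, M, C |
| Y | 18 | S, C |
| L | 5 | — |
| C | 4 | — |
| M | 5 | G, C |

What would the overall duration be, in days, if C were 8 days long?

27

Baseline: L→G→M→V = 5+6+5+8 = 24 → 24 days.
C is off the critical path — its longest chain is 23 days, giving 1 of slack.
New critical path: C→G→M→V = 8+6+5+8 = 27 ⇒ 27 days.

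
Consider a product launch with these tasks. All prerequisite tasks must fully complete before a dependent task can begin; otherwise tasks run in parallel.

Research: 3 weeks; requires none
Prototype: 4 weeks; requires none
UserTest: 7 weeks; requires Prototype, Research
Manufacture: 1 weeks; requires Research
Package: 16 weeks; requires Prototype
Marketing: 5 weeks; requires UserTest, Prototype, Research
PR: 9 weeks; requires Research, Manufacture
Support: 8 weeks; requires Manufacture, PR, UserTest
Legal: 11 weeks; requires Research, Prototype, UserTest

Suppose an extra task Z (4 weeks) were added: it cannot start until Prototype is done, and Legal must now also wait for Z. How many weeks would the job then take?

Originally the job takes 22 weeks.
With Z inserted, Legal now waits for max(Research, Prototype, UserTest, Z).
New critical path: Prototype→UserTest→Legal = 4+7+11 = 22 ⇒ 22 weeks.

22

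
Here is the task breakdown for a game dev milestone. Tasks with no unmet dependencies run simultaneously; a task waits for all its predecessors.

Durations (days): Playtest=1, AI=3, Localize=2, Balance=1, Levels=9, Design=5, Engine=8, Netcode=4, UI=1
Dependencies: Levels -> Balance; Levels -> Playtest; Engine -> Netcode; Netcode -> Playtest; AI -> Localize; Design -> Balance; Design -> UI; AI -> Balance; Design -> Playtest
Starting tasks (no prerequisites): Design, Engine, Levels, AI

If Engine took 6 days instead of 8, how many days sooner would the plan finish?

As given, the longest chain is Engine→Netcode→Playtest = 8+4+1 = 13, so the finish is 13 days.
Engine is on the critical path; changing it to 6 makes that path 11 days.
The critical path is still Engine→Netcode→Playtest; finish is now 11 days.
Change in finish: 11 − 13 = -2 days.

2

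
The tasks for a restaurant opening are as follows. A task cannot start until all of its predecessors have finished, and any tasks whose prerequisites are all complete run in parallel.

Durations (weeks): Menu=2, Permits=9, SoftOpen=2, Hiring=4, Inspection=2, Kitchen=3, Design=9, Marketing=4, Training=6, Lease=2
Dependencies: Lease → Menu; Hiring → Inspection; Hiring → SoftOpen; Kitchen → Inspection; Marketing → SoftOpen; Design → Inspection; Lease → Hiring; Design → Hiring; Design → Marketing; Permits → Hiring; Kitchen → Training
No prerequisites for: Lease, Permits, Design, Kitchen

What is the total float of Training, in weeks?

6

Critical path: Permits→Hiring→SoftOpen = 9+4+2 = 15, so the finish is 15 weeks.
The longest chain containing Training totals 9 weeks.
Float = 15 − 9 = 6.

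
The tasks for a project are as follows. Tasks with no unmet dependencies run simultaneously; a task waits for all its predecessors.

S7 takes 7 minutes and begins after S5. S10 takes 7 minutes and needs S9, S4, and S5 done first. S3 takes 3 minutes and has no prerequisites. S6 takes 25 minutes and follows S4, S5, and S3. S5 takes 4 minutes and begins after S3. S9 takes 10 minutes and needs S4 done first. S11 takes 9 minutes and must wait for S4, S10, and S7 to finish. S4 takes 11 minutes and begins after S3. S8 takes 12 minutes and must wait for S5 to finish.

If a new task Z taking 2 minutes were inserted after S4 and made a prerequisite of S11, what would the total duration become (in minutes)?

40

Originally the project takes 40 minutes.
With Z inserted, S11 now waits for max(S4, S10, S7, Z).
New critical path: S3→S4→S9→S10→S11 = 3+11+10+7+9 = 40 ⇒ 40 minutes.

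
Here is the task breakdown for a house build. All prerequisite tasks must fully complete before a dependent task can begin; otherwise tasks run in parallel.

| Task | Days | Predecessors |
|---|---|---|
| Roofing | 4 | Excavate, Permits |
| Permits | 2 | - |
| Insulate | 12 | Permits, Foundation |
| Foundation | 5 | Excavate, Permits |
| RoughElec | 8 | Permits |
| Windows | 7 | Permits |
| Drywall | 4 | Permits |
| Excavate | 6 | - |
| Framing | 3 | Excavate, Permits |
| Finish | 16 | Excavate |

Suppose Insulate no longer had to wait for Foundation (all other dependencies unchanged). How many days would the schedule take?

Before: longest chain Excavate→Foundation→Insulate = 6+5+12 = 23, finish 23.
Without Foundation→Insulate, Insulate's earliest start moves from 11 to 2.
After: Excavate→Finish = 6+16 = 22 → 22 days.

22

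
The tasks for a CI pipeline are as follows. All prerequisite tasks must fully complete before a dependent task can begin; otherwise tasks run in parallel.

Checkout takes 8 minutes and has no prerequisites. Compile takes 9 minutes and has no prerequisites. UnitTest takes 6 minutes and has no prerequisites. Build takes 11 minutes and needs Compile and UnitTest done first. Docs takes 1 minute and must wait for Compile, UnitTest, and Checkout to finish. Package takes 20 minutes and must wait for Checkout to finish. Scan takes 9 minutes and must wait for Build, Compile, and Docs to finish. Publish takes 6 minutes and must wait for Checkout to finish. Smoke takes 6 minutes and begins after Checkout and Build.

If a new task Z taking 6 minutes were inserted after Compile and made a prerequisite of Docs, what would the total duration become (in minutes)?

29

Originally the project takes 29 minutes.
With Z inserted, Docs now waits for max(Compile, UnitTest, Checkout, Z).
New critical path: Compile→Build→Scan = 9+11+9 = 29 ⇒ 29 minutes.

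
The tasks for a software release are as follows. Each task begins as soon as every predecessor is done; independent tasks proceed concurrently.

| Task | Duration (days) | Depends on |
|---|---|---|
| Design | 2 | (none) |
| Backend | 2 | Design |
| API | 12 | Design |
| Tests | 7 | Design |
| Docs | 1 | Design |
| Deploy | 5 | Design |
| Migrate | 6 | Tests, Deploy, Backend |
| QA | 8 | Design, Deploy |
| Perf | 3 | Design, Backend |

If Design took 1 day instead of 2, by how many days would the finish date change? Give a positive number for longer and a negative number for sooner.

-1

Baseline: Design→Tests→Migrate = 2+7+6 = 15 → 15 days.
Design is on the critical path; changing it to 1 makes that path 14 days.
That remains the longest chain; total 14 days.
Change in finish: 14 − 15 = -1 days.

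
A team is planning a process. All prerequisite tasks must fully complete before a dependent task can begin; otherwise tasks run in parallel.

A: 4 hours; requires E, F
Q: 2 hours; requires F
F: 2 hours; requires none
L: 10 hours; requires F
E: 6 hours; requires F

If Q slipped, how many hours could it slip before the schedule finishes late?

8

Critical path: F→E→A = 2+6+4 = 12, so the finish is 12 hours.
The longest chain containing Q totals 4 hours.
Slack of Q = 10 − 2 = 8 hours.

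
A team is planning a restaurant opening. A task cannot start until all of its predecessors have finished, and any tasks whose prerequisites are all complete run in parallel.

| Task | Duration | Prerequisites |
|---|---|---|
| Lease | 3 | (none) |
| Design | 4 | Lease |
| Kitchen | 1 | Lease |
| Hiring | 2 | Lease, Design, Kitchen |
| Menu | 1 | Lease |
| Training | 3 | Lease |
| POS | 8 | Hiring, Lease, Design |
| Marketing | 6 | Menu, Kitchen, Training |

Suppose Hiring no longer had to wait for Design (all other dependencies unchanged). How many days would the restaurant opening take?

15

With the dependency in place, Lease→Design→Hiring→POS = 3+4+2+8 = 17 sets the finish at 17 days.
Without Design→Hiring, Hiring's earliest start moves from 7 to 4.
After: Lease→Design→POS = 3+4+8 = 15 → 15 days.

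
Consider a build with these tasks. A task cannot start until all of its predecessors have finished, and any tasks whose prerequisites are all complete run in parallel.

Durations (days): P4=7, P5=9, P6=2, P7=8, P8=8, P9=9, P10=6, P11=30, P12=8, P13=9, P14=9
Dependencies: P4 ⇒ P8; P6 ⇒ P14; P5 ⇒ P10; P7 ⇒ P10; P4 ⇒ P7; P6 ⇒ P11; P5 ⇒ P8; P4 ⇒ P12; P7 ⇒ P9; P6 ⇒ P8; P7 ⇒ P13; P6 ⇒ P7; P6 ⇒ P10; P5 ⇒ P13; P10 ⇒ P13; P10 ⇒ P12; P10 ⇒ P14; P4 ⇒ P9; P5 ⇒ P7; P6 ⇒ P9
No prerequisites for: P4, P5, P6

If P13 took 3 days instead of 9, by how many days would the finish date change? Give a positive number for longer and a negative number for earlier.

The binding path is P5→P7→P10→P13 = 9+8+6+9 = 32; finish at 32 days.
Since P13 is critical, the -6 change carries straight to that chain (now 26 days).
Now P5→P7→P10→P14 = 9+8+6+9 = 32 is longest, so the finish becomes 32 days.
Change in finish: 32 − 32 = +0 days.

0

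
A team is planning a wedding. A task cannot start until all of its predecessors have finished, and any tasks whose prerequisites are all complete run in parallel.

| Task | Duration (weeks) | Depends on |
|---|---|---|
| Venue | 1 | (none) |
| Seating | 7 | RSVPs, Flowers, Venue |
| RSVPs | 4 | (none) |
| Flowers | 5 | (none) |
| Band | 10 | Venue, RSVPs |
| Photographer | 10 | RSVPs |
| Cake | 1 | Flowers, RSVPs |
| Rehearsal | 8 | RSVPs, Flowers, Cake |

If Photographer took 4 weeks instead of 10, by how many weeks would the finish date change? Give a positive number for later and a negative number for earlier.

0

The binding path is RSVPs→Photographer = 4+10 = 14; finish at 14 weeks.
Photographer lies on that path, so at 4 weeks the path becomes 8 weeks.
New critical path: RSVPs→Band = 4+10 = 14 ⇒ 14 weeks.
Change in finish: 14 − 14 = +0 weeks.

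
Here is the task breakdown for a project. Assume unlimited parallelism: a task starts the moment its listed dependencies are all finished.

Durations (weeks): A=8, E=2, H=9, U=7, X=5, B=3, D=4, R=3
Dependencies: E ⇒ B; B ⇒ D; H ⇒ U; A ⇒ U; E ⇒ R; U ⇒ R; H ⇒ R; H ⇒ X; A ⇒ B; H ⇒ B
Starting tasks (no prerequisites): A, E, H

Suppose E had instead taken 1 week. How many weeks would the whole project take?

19

Baseline: H→U→R = 9+7+3 = 19 → 19 weeks.
The longest path through E is only 9 weeks, so E has float 10.
That remains the longest chain; total 19 weeks.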